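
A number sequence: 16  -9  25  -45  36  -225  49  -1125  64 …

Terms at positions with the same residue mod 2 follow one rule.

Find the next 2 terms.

-5625, 81

Taking every 2nd term gives 2 separate tracks.
Subsequence A: 16, 25, 36, 49, 64 (the squares 4², 5², 6², …).
Subsequence B: -9, -45, -225, -1125 (geometric with ratio 5).
The 10th slot belongs to subsequence B; its 5th term is -5625.
Position 11 → subsequence A, term 6 = 81.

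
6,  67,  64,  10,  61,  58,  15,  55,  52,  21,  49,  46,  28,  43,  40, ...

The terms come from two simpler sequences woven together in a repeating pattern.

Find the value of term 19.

45

Reading positions in blocks of 3 reveals the pattern ABB — 2 tracks woven together.
Track A: 6, 10, 15, 21, 28 (triangular numbers starting at T_3).
Track B: 67, 64, 61, 58, 55, 52, 49, 46, 43, 40 (linear: a_n = 70 − 3·n).
The 19th slot belongs to track A; its 7th term is 45.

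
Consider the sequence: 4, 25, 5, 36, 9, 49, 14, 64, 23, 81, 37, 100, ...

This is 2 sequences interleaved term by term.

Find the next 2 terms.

Split by position mod 2 into 2 tracks.
Track A: 4, 5, 9, 14, 23, 37 — each term equals the sum of the previous two.
Track B: 25, 36, 49, 64, 81, 100 — the squares 5², 6², 7², ….
The 13th slot belongs to track A; its 7th term is 60.
Position 14 → track B, term 7 = 121.

60, 121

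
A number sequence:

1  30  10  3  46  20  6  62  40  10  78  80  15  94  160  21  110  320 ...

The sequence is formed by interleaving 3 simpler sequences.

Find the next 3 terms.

Split by position mod 3: positions 1, 4, 7, … form one track, and each other residue class forms its own.
Track A: 1, 3, 6, 10, 15, 21. Triangular numbers starting at T_1.
Track B: 30, 46, 62, 78, 94, 110. Linear: a_n = 14 + 16·n.
Track C: 10, 20, 40, 80, 160, 320. Geometric with ratio 2.
Position 19 → track A, term 7 = 28.
The 20th slot belongs to track B; its 7th term is 126.
Position 21 → track C, term 7 = 640.

28, 126, 640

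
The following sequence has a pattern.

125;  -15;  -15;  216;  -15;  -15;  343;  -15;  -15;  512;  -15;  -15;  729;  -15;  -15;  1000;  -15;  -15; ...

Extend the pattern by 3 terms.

1331, -15, -15

Positions follow the repeating pattern ABB; grouping by letter gives 2 tracks.
Stream A: 125, 216, 343, 512, 729, 1000 — consecutive cubes n³ from n = 5.
Stream B: -15, -15, -15, -15, -15, -15, -15, -15, -15, -15, -15, -15 — the constant sequence -15.
Position 19 falls in stream A as its term 7, giving 1331.
Term 20 comes from stream B (its 13th entry): -15.
Position 21 falls in stream B as its term 14, giving -15.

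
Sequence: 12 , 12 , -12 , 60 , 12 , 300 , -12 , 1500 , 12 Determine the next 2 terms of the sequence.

Odd-indexed and even-indexed terms follow separate rules.
Track A: 12, -12, 12, -12, 12 — oscillating between 12 and -12.
Track B: 12, 60, 300, 1500 — multiplying by 5 each time.
Position 10 falls in track B as its term 5, giving 7500.
Position 11 falls in track A as its term 6, giving -12.

7500, -12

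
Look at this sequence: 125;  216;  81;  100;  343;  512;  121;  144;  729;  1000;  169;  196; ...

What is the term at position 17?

2197

Reading positions in blocks of 4 reveals the pattern AABB — 2 tracks woven together.
Subsequence A is 125, 216, 343, 512, 729, 1000, which is perfect cubes starting at 5³.
Subsequence B is 81, 100, 121, 144, 169, 196, which is perfect squares starting at 9².
Position 17 → subsequence A, term 9 = 2197.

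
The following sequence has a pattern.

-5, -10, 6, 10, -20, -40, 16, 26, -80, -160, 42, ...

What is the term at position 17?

Reading positions in blocks of 4 reveals the pattern AABB — 2 tracks woven together.
Track A: -5, -10, -20, -40, -80, -160 (geometric, ×2 each step).
Track B: 6, 10, 16, 26, 42 (a Fibonacci-like recurrence a_n = a_{n-1} + a_{n-2}).
Term 17 comes from track A (its 9th entry): -1280.

-1280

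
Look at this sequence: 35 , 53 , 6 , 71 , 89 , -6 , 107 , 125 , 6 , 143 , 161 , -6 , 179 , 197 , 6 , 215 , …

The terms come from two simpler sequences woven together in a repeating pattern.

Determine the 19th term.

The slot pattern repeats as AAB (period 3), so there are 2 interleaved tracks.
Subsequence A: 35, 53, 71, 89, 107, 125, 143, 161, 179, 197, 215 (arithmetic with common difference +18).
Subsequence B: 6, -6, 6, -6, 6 (alternating ±6).
The 19th slot belongs to subsequence A; its 13th term is 251.

251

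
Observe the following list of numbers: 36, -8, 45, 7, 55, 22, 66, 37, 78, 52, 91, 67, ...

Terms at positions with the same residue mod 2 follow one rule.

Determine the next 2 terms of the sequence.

Taking every 2nd term gives 2 separate tracks.
Track A is 36, 45, 55, 66, 78, 91, which is the triangular numbers T_8, T_9, ….
Track B is -8, 7, 22, 37, 52, 67, which is arithmetic with common difference +15.
Position 13 falls in track A as its term 7, giving 105.
Position 14 falls in track B as its term 7, giving 82.

105, 82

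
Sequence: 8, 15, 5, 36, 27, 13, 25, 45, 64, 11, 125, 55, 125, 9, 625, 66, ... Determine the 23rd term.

Read the sequence 4 terms at a time; column i is its own pattern.
Stream A: 8, 27, 64, 125. Perfect cubes starting at 2³.
Stream B: 15, 13, 11, 9. Linear: a_n = 17 − 2·n.
Stream C: 5, 25, 125, 625. Powers 5^1, 5^2, 5^3, ….
Stream D: 36, 45, 55, 66. The triangular numbers T_8, T_9, ….
Position 23 → stream C, term 6 = 15625.

15625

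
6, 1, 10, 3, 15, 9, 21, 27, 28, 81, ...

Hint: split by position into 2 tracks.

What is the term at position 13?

Taking every 2nd term gives 2 separate tracks.
Track A: 6, 10, 15, 21, 28 — triangular numbers n(n+1)/2 for n = 3, 4, ….
Track B: 1, 3, 9, 27, 81 — powers 3^0, 3^1, 3^2, ….
Position 13 falls in track A as its term 7, giving 45.

45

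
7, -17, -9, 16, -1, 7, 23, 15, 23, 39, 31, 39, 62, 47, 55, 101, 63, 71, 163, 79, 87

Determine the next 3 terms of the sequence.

Positions follow the repeating pattern ABB; grouping by letter gives 2 tracks.
Subsequence A = 7, 16, 23, 39, 62, 101, 163: each term equals the sum of the previous two.
Subsequence B = -17, -9, -1, 7, 15, 23, 31, 39, 47, 55, 63, 71, 79, 87: linear: a_n = -25 + 8·n.
Position 22 → subsequence A, term 8 = 264.
The 23rd slot belongs to subsequence B; its 15th term is 95.
Term 24 comes from subsequence B (its 16th entry): 103.

264, 95, 103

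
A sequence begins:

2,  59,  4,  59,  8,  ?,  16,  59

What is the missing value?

59

Positions 1, 3, 5, … form one subsequence and positions 2, 4, 6, … form another.
Track A: 2, 4, 8, 16. Successive powers of 2.
Track B: 59, 59, ?, 59. Constant 59.
Filling track B at index 3 by its rule yields 59.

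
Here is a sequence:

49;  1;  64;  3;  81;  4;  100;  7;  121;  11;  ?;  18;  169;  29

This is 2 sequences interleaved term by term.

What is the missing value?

Positions 1, 3, 5, … form one subsequence and positions 2, 4, 6, … form another.
Subsequence A is 49, 64, 81, 100, 121, ?, 169, which is perfect squares starting at 7².
Subsequence B is 1, 3, 4, 7, 11, 18, 29, which is a Fibonacci-like recurrence a_n = a_{n-1} + a_{n-2}.
Subsequence A's pattern makes the blank 144.

144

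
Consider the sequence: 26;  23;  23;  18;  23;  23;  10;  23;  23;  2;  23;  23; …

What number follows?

-6

The slot pattern repeats as ABB (period 3), so there are 2 interleaved tracks.
Track A: 26, 18, 10, 2 — arithmetic with common difference −8.
Track B: 23, 23, 23, 23, 23, 23, 23, 23 — constant 23.
Position 13 → track A, term 5 = -6.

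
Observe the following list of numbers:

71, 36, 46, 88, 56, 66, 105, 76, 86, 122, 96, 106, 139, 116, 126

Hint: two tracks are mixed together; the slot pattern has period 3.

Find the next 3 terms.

The slot pattern repeats as ABB (period 3), so there are 2 interleaved tracks.
Track A: 71, 88, 105, 122, 139 — arithmetic, step +17.
Track B: 36, 46, 56, 66, 76, 86, 96, 106, 116, 126 — linear: a_n = 26 + 10·n.
The 16th slot belongs to track A; its 6th term is 156.
The 17th slot belongs to track B; its 11th term is 136.
Term 18 comes from track B (its 12th entry): 146.

156, 136, 146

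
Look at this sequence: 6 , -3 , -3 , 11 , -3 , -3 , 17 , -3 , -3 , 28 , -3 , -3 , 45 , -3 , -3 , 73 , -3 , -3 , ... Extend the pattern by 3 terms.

118, -3, -3

The slot pattern repeats as ABB (period 3), so there are 2 interleaved tracks.
Track A: 6, 11, 17, 28, 45, 73 — each term equals the sum of the previous two.
Track B: -3, -3, -3, -3, -3, -3, -3, -3, -3, -3, -3, -3 — the constant sequence -3.
Position 19 → track A, term 7 = 118.
The 20th slot belongs to track B; its 13th term is -3.
The 21st slot belongs to track B; its 14th term is -3.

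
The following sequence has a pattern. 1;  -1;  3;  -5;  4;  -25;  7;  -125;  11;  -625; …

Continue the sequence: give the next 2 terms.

18, -3125

Taking every 2nd term gives 2 separate tracks.
Track A: 1, 3, 4, 7, 11. Each term equals the sum of the previous two.
Track B: -1, -5, -25, -125, -625. Multiplying by 5 each time.
Position 11 → track A, term 6 = 18.
The 12th slot belongs to track B; its 6th term is -3125.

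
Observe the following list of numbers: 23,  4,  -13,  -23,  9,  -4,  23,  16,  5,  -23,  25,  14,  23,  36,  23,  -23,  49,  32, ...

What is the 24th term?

50

Split by position mod 3 into 3 tracks.
Stream A: 23, -23, 23, -23, 23, -23. Alternating ±23.
Stream B: 4, 9, 16, 25, 36, 49. Perfect squares starting at 2².
Stream C: -13, -4, 5, 14, 23, 32. Linear: a_n = -22 + 9·n.
Term 24 comes from stream C (its 8th entry): 50.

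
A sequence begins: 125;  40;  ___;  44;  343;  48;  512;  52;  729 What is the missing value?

Odd-indexed and even-indexed terms follow separate rules.
Subsequence A: 125, ?, 343, 512, 729. Perfect cubes starting at 5³.
Subsequence B: 40, 44, 48, 52. Arithmetic with common difference +4.
Filling subsequence A at index 2 by its rule yields 216.

216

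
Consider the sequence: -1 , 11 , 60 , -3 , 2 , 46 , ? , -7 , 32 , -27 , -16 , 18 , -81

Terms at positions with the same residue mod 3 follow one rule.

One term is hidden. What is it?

Split by position mod 3 into 3 tracks.
Subsequence A: -1, -3, ?, -27, -81 — multiplying by 3 each time.
Subsequence B: 11, 2, -7, -16 — arithmetic, step −9.
Subsequence C: 60, 46, 32, 18 — arithmetic, step −14.
Subsequence A's pattern makes the blank -9.

-9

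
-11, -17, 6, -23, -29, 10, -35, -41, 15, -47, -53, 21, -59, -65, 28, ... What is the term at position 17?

-77

Positions follow the repeating pattern AAB; grouping by letter gives 2 tracks.
Track A: -11, -17, -23, -29, -35, -41, -47, -53, -59, -65. Subtracting 6 each time.
Track B: 6, 10, 15, 21, 28. Triangular numbers n(n+1)/2 for n = 3, 4, ….
Position 17 → track A, term 12 = -77.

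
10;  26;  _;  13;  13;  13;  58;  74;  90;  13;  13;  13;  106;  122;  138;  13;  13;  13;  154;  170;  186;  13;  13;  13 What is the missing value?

42

Reading positions in blocks of 6 reveals the pattern AAABBB — 2 tracks woven together.
Stream A: 10, 26, ?, 58, 74, 90, 106, 122, 138, 154, 170, 186 (linear: a_n = -6 + 16·n).
Stream B: 13, 13, 13, 13, 13, 13, 13, 13, 13, 13, 13, 13 (the constant sequence 13).
So the missing entry in stream A is 42.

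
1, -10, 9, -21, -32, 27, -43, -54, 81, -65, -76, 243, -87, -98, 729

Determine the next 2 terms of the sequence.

The slot pattern repeats as AAB (period 3), so there are 2 interleaved tracks.
Stream A = 1, -10, -21, -32, -43, -54, -65, -76, -87, -98: subtracting 11 each time.
Stream B = 9, 27, 81, 243, 729: successive powers of 3.
Term 16 comes from stream A (its 11th entry): -109.
Position 17 → stream A, term 12 = -120.

-109, -120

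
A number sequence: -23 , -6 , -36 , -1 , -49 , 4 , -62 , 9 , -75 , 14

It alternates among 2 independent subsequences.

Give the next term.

Odd-indexed and even-indexed terms follow separate rules.
Track A: -23, -36, -49, -62, -75 (arithmetic, step −13).
Track B: -6, -1, 4, 9, 14 (arithmetic with common difference +5).
The 11th slot belongs to track A; its 6th term is -88.

-88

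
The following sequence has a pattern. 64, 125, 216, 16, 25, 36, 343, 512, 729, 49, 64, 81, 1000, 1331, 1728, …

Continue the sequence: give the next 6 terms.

100, 121, 144, 2197, 2744, 3375

The slot pattern repeats as AAABBB (period 6), so there are 2 interleaved tracks.
Stream A: 64, 125, 216, 343, 512, 729, 1000, 1331, 1728 — the cubes 4³, 5³, 6³, ….
Stream B: 16, 25, 36, 49, 64, 81 — the squares 4², 5², 6², ….
Position 16 → stream B, term 7 = 100.
The 17th slot belongs to stream B; its 8th term is 121.
Term 18 comes from stream B (its 9th entry): 144.
Position 19 → stream A, term 10 = 2197.
Term 20 comes from stream A (its 11th entry): 2744.
Position 21 falls in stream A as its term 12, giving 3375.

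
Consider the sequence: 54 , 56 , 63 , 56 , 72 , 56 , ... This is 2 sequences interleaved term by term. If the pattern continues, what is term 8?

Taking every 2nd term gives 2 separate tracks.
Stream A: 54, 63, 72 — arithmetic with common difference +9.
Stream B: 56, 56, 56 — always 56.
The 8th slot belongs to stream B; its 4th term is 56.

56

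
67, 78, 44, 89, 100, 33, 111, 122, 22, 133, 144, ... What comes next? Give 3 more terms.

Positions follow the repeating pattern AAB; grouping by letter gives 2 tracks.
Track A = 67, 78, 89, 100, 111, 122, 133, 144: arithmetic, step +11.
Track B = 44, 33, 22: arithmetic with common difference −11.
Term 12 comes from track B (its 4th entry): 11.
Term 13 comes from track A (its 9th entry): 155.
Term 14 comes from track A (its 10th entry): 166.

11, 155, 166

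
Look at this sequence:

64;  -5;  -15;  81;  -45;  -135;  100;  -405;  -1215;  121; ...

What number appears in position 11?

Reading positions in blocks of 3 reveals the pattern ABB — 2 tracks woven together.
Stream A is 64, 81, 100, 121, which is perfect squares starting at 8².
Stream B is -5, -15, -45, -135, -405, -1215, which is a geometric progression (common ratio 3).
The 11th slot belongs to stream B; its 7th term is -3645.

-3645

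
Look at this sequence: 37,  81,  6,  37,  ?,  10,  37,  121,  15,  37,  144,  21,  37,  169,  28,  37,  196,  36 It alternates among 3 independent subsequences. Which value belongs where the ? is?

100

Taking every 3rd term gives 3 separate tracks.
Subsequence A is 37, 37, 37, 37, 37, 37, which is always 37.
Subsequence B is 81, ?, 121, 144, 169, 196, which is the squares 9², 10², 11², ….
Subsequence C is 6, 10, 15, 21, 28, 36, which is triangular numbers starting at T_3.
Subsequence B's pattern makes the blank 100.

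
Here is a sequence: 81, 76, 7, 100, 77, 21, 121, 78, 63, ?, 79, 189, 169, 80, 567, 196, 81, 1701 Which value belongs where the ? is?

Split by position mod 3 into 3 tracks.
Track A is 81, 100, 121, ?, 169, 196, which is consecutive squares n² from n = 9.
Track B is 76, 77, 78, 79, 80, 81, which is adding 1 each time.
Track C is 7, 21, 63, 189, 567, 1701, which is multiplying by 3 each time.
The gap is track A's term 4; the rule gives 144.

144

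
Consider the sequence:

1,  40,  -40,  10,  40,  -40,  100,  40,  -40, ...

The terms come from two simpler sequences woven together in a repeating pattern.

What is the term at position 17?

40

The slot pattern repeats as ABB (period 3), so there are 2 interleaved tracks.
Track A: 1, 10, 100 — a geometric progression (common ratio 10).
Track B: 40, -40, 40, -40, 40, -40 — the oscillation 40·(−1)^(n+1).
Position 17 → track B, term 11 = 40.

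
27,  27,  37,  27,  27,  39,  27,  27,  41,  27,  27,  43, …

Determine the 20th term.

Reading positions in blocks of 3 reveals the pattern AAB — 2 tracks woven together.
Stream A: 27, 27, 27, 27, 27, 27, 27, 27 — constant 27.
Stream B: 37, 39, 41, 43 — arithmetic with common difference +2.
Position 20 falls in stream A as its term 14, giving 27.

27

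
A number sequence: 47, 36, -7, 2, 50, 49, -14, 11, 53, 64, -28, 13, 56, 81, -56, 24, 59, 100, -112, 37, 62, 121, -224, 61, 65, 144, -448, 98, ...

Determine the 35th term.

-1792

Read the sequence 4 terms at a time; column i is its own pattern.
Stream A: 47, 50, 53, 56, 59, 62, 65 (arithmetic, step +3).
Stream B: 36, 49, 64, 81, 100, 121, 144 (consecutive squares n² from n = 6).
Stream C: -7, -14, -28, -56, -112, -224, -448 (a geometric progression (common ratio 2)).
Stream D: 2, 11, 13, 24, 37, 61, 98 (each term equals the sum of the previous two).
Position 35 falls in stream C as its term 9, giving -1792.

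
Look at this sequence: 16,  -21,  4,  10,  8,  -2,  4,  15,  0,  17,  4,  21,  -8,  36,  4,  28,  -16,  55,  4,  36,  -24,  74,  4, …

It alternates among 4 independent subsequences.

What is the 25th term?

Split by position mod 4 into 4 tracks.
Stream A is 16, 8, 0, -8, -16, -24, which is arithmetic, step −8.
Stream B is -21, -2, 17, 36, 55, 74, which is adding 19 each time.
Stream C is 4, 4, 4, 4, 4, 4, which is always 4.
Stream D is 10, 15, 21, 28, 36, which is triangular numbers starting at T_4.
Term 25 comes from stream A (its 7th entry): -32.

-32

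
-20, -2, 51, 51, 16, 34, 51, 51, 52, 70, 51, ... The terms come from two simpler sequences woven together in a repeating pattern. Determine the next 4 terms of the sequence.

51, 88, 106, 51

Reading positions in blocks of 4 reveals the pattern AABB — 2 tracks woven together.
Stream A = -20, -2, 16, 34, 52, 70: arithmetic with common difference +18.
Stream B = 51, 51, 51, 51, 51: the constant sequence 51.
Position 12 falls in stream B as its term 6, giving 51.
Position 13 falls in stream A as its term 7, giving 88.
The 14th slot belongs to stream A; its 8th term is 106.
Term 15 comes from stream B (its 7th entry): 51.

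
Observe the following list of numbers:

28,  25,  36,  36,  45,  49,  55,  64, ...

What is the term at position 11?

Positions 1, 3, 5, … form one subsequence and positions 2, 4, 6, … form another.
Subsequence A: 28, 36, 45, 55. Triangular numbers n(n+1)/2 for n = 7, 8, ….
Subsequence B: 25, 36, 49, 64. Consecutive squares n² from n = 5.
The 11th slot belongs to subsequence A; its 6th term is 78.

78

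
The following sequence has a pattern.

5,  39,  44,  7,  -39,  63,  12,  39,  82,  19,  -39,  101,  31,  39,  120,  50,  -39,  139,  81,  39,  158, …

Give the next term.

Taking every 3rd term gives 3 separate tracks.
Track A = 5, 7, 12, 19, 31, 50, 81: a Fibonacci-like recurrence a_n = a_{n-1} + a_{n-2}.
Track B = 39, -39, 39, -39, 39, -39, 39: alternating ±39.
Track C = 44, 63, 82, 101, 120, 139, 158: arithmetic, step +19.
Position 22 → track A, term 8 = 131.

131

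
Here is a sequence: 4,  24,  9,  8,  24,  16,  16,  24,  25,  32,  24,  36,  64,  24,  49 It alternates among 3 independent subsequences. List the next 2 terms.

128, 24

Read the sequence 3 terms at a time; column i is its own pattern.
Subsequence A: 4, 8, 16, 32, 64 — successive powers of 2.
Subsequence B: 24, 24, 24, 24, 24 — always 24.
Subsequence C: 9, 16, 25, 36, 49 — perfect squares starting at 3².
Position 16 falls in subsequence A as its term 6, giving 128.
Position 17 → subsequence B, term 6 = 24.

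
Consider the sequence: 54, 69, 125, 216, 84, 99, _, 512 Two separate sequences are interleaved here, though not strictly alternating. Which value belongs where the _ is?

343

The slot pattern repeats as AABB (period 4), so there are 2 interleaved tracks.
Track A: 54, 69, 84, 99 — arithmetic with common difference +15.
Track B: 125, 216, ?, 512 — the cubes 5³, 6³, 7³, ….
The gap is track B's term 3; the rule gives 343.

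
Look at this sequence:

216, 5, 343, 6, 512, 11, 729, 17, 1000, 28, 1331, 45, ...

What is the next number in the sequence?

1728

Split by position mod 2 into 2 tracks.
Subsequence A: 216, 343, 512, 729, 1000, 1331. Consecutive cubes n³ from n = 6.
Subsequence B: 5, 6, 11, 17, 28, 45. A Fibonacci-like recurrence a_n = a_{n-1} + a_{n-2}.
Position 13 → subsequence A, term 7 = 1728.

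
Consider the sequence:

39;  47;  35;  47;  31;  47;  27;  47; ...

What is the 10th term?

47

Split by position mod 2 into 2 tracks.
Track A is 39, 35, 31, 27, which is arithmetic with common difference −4.
Track B is 47, 47, 47, 47, which is constant 47.
Position 10 falls in track B as its term 5, giving 47.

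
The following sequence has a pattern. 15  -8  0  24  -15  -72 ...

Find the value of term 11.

-60

Taking every 2nd term gives 2 separate tracks.
Subsequence A: 15, 0, -15. Subtracting 15 each time.
Subsequence B: -8, 24, -72. Multiplying by -3 each time.
Position 11 falls in subsequence A as its term 6, giving -60.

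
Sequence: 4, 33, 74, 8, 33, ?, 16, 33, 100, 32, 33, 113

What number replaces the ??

The terms cycle through 3 interleaved subsequences.
Track A = 4, 8, 16, 32: a geometric progression (common ratio 2).
Track B = 33, 33, 33, 33: always 33.
Track C = 74, ?, 100, 113: adding 13 each time.
Track C's pattern makes the blank 87.

87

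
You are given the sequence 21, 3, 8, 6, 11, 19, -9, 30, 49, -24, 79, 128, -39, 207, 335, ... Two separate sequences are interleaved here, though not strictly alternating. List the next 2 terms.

-54, 542

Positions follow the repeating pattern ABB; grouping by letter gives 2 tracks.
Track A: 21, 6, -9, -24, -39 (subtracting 15 each time).
Track B: 3, 8, 11, 19, 30, 49, 79, 128, 207, 335 (a Fibonacci-like recurrence a_n = a_{n-1} + a_{n-2}).
Term 16 comes from track A (its 6th entry): -54.
Position 17 falls in track B as its term 11, giving 542.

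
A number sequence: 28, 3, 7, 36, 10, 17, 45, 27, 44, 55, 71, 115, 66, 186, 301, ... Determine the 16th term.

The slot pattern repeats as ABB (period 3), so there are 2 interleaved tracks.
Track A: 28, 36, 45, 55, 66. Triangular numbers starting at T_7.
Track B: 3, 7, 10, 17, 27, 44, 71, 115, 186, 301. Each term equals the sum of the previous two.
Term 16 comes from track A (its 6th entry): 78.

78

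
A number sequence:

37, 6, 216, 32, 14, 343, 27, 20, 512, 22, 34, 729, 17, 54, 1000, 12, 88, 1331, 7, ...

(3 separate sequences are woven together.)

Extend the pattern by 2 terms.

142, 1728

Split by position mod 3: positions 1, 4, 7, … form one track, and each other residue class forms its own.
Track A: 37, 32, 27, 22, 17, 12, 7. Linear: a_n = 42 − 5·n.
Track B: 6, 14, 20, 34, 54, 88. Each term equals the sum of the previous two.
Track C: 216, 343, 512, 729, 1000, 1331. The cubes 6³, 7³, 8³, ….
Position 20 falls in track B as its term 7, giving 142.
Position 21 → track C, term 7 = 1728.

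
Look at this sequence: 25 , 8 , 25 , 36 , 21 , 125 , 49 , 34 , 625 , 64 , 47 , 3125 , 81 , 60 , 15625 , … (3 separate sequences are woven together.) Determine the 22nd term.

144

Split by position mod 3: positions 1, 4, 7, … form one track, and each other residue class forms its own.
Track A: 25, 36, 49, 64, 81 — consecutive squares n² from n = 5.
Track B: 8, 21, 34, 47, 60 — adding 13 each time.
Track C: 25, 125, 625, 3125, 15625 — successive powers of 5.
Term 22 comes from track A (its 8th entry): 144.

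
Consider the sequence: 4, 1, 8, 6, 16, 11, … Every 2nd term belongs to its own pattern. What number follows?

Split by position mod 2 into 2 tracks.
Track A: 4, 8, 16. Powers of 2.
Track B: 1, 6, 11. Adding 5 each time.
Term 7 comes from track A (its 4th entry): 32.

32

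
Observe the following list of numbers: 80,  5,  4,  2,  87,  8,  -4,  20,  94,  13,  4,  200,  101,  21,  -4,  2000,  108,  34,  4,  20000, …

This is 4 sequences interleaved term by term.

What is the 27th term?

4

Split by position mod 4: positions 1, 5, 9, … form one track, and each other residue class forms its own.
Track A is 80, 87, 94, 101, 108, which is arithmetic, step +7.
Track B is 5, 8, 13, 21, 34, which is Fibonacci-style (each term is the sum of the two before it).
Track C is 4, -4, 4, -4, 4, which is the oscillation 4·(−1)^(n+1).
Track D is 2, 20, 200, 2000, 20000, which is a geometric progression (common ratio 10).
The 27th slot belongs to track C; its 7th term is 4.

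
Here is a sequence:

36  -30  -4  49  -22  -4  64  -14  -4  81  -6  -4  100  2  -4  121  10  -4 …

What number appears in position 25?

Read the sequence 3 terms at a time; column i is its own pattern.
Track A = 36, 49, 64, 81, 100, 121: consecutive squares n² from n = 6.
Track B = -30, -22, -14, -6, 2, 10: linear: a_n = -38 + 8·n.
Track C = -4, -4, -4, -4, -4, -4: constant -4.
The 25th slot belongs to track A; its 9th term is 196.

196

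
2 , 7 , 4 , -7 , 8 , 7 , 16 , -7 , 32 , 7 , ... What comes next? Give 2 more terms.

64, -7

Split by position mod 2 into 2 tracks.
Subsequence A is 2, 4, 8, 16, 32, which is successive powers of 2.
Subsequence B is 7, -7, 7, -7, 7, which is alternating ±7.
Term 11 comes from subsequence A (its 6th entry): 64.
The 12th slot belongs to subsequence B; its 6th term is -7.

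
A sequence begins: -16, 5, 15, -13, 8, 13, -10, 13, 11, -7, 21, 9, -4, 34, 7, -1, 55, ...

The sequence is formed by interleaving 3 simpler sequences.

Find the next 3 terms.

5, 2, 89

Read the sequence 3 terms at a time; column i is its own pattern.
Subsequence A: -16, -13, -10, -7, -4, -1. Linear: a_n = -19 + 3·n.
Subsequence B: 5, 8, 13, 21, 34, 55. A Fibonacci-like recurrence a_n = a_{n-1} + a_{n-2}.
Subsequence C: 15, 13, 11, 9, 7. Subtracting 2 each time.
Position 18 → subsequence C, term 6 = 5.
Position 19 falls in subsequence A as its term 7, giving 2.
The 20th slot belongs to subsequence B; its 7th term is 89.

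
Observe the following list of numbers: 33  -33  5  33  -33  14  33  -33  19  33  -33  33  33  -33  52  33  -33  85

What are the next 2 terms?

33, -33

The slot pattern repeats as AAB (period 3), so there are 2 interleaved tracks.
Stream A = 33, -33, 33, -33, 33, -33, 33, -33, 33, -33, 33, -33: the oscillation 33·(−1)^(n+1).
Stream B = 5, 14, 19, 33, 52, 85: Fibonacci-style (each term is the sum of the two before it).
The 19th slot belongs to stream A; its 13th term is 33.
Position 20 → stream A, term 14 = -33.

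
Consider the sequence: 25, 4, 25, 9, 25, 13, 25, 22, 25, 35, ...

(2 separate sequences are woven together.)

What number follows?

The terms cycle through 2 interleaved subsequences.
Stream A = 25, 25, 25, 25, 25: the constant sequence 25.
Stream B = 4, 9, 13, 22, 35: a Fibonacci-like recurrence a_n = a_{n-1} + a_{n-2}.
Position 11 → stream A, term 6 = 25.

25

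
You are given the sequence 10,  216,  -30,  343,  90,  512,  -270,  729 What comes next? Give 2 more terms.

Split by position mod 2 into 2 tracks.
Stream A = 10, -30, 90, -270: multiplying by -3 each time.
Stream B = 216, 343, 512, 729: consecutive cubes n³ from n = 6.
Term 9 comes from stream A (its 5th entry): 810.
The 10th slot belongs to stream B; its 5th term is 1000.

810, 1000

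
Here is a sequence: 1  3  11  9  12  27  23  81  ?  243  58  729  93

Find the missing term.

35

Split by position mod 2 into 2 tracks.
Subsequence A = 1, 11, 12, 23, ?, 58, 93: each term equals the sum of the previous two.
Subsequence B = 3, 9, 27, 81, 243, 729: powers of 3.
Filling subsequence A at index 5 by its rule yields 35.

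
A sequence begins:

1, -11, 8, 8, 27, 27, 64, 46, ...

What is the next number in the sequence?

Split by position mod 2 into 2 tracks.
Stream A = 1, 8, 27, 64: consecutive cubes n³ from n = 1.
Stream B = -11, 8, 27, 46: arithmetic with common difference +19.
Position 9 falls in stream A as its term 5, giving 125.

125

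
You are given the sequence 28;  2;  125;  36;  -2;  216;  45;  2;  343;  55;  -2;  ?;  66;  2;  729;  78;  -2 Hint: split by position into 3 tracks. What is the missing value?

512

Split by position mod 3 into 3 tracks.
Track A: 28, 36, 45, 55, 66, 78. Triangular numbers n(n+1)/2 for n = 7, 8, ….
Track B: 2, -2, 2, -2, 2, -2. Alternating ±2.
Track C: 125, 216, 343, ?, 729. The cubes 5³, 6³, 7³, ….
Track C's pattern makes the blank 512.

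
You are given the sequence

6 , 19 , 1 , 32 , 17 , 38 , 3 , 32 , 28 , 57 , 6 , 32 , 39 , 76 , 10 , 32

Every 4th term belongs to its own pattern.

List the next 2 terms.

The terms cycle through 4 interleaved subsequences.
Subsequence A is 6, 17, 28, 39, which is adding 11 each time.
Subsequence B is 19, 38, 57, 76, which is arithmetic with common difference +19.
Subsequence C is 1, 3, 6, 10, which is triangular numbers n(n+1)/2 for n = 1, 2, ….
Subsequence D is 32, 32, 32, 32, which is always 32.
Term 17 comes from subsequence A (its 5th entry): 50.
Term 18 comes from subsequence B (its 5th entry): 95.

50, 95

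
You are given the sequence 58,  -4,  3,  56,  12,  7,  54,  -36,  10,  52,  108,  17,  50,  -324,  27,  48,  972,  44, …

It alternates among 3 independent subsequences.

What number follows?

Taking every 3rd term gives 3 separate tracks.
Track A: 58, 56, 54, 52, 50, 48 (arithmetic with common difference −2).
Track B: -4, 12, -36, 108, -324, 972 (multiplying by -3 each time).
Track C: 3, 7, 10, 17, 27, 44 (Fibonacci-style (each term is the sum of the two before it)).
Position 19 → track A, term 7 = 46.

46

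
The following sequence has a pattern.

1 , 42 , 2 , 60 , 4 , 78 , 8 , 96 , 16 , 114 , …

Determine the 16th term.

168

The terms cycle through 2 interleaved subsequences.
Track A: 1, 2, 4, 8, 16 — successive powers of 2.
Track B: 42, 60, 78, 96, 114 — adding 18 each time.
Term 16 comes from track B (its 8th entry): 168.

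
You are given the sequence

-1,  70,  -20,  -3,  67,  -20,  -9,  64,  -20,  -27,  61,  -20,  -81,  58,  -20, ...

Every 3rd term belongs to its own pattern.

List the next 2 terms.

Split by position mod 3: positions 1, 4, 7, … form one track, and each other residue class forms its own.
Subsequence A: -1, -3, -9, -27, -81. Geometric, ×3 each step.
Subsequence B: 70, 67, 64, 61, 58. Linear: a_n = 73 − 3·n.
Subsequence C: -20, -20, -20, -20, -20. Constant -20.
Position 16 → subsequence A, term 6 = -243.
Term 17 comes from subsequence B (its 6th entry): 55.

-243, 55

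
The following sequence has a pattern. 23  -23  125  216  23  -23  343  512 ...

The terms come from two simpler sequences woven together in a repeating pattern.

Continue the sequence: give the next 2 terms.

Reading positions in blocks of 4 reveals the pattern AABB — 2 tracks woven together.
Track A = 23, -23, 23, -23: oscillating between 23 and -23.
Track B = 125, 216, 343, 512: perfect cubes starting at 5³.
Position 9 falls in track A as its term 5, giving 23.
Term 10 comes from track A (its 6th entry): -23.

23, -23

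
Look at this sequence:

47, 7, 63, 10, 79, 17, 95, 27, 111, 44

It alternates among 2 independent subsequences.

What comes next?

Split by position mod 2 into 2 tracks.
Stream A = 47, 63, 79, 95, 111: arithmetic with common difference +16.
Stream B = 7, 10, 17, 27, 44: a Fibonacci-like recurrence a_n = a_{n-1} + a_{n-2}.
Term 11 comes from stream A (its 6th entry): 127.

127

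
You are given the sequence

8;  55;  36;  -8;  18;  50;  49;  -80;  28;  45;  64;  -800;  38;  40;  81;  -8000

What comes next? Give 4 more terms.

Read the sequence 4 terms at a time; column i is its own pattern.
Track A is 8, 18, 28, 38, which is linear: a_n = -2 + 10·n.
Track B is 55, 50, 45, 40, which is arithmetic, step −5.
Track C is 36, 49, 64, 81, which is the squares 6², 7², 8², ….
Track D is -8, -80, -800, -8000, which is a geometric progression (common ratio 10).
Position 17 → track A, term 5 = 48.
Term 18 comes from track B (its 5th entry): 35.
Term 19 comes from track C (its 5th entry): 100.
Position 20 falls in track D as its term 5, giving -80000.

48, 35, 100, -80000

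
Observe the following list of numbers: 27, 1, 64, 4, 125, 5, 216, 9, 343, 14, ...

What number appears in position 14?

37

Split by position mod 2 into 2 tracks.
Track A is 27, 64, 125, 216, 343, which is consecutive cubes n³ from n = 3.
Track B is 1, 4, 5, 9, 14, which is each term equals the sum of the previous two.
Position 14 falls in track B as its term 7, giving 37.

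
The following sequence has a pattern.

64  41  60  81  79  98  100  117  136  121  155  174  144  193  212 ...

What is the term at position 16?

169

The slot pattern repeats as ABB (period 3), so there are 2 interleaved tracks.
Track A is 64, 81, 100, 121, 144, which is the squares 8², 9², 10², ….
Track B is 41, 60, 79, 98, 117, 136, 155, 174, 193, 212, which is linear: a_n = 22 + 19·n.
The 16th slot belongs to track A; its 6th term is 169.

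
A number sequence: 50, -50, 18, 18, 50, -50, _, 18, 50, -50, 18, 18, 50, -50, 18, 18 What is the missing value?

18

The slot pattern repeats as AABB (period 4), so there are 2 interleaved tracks.
Track A: 50, -50, 50, -50, 50, -50, 50, -50 — oscillating between 50 and -50.
Track B: 18, 18, ?, 18, 18, 18, 18, 18 — constant 18.
So the missing entry in track B is 18.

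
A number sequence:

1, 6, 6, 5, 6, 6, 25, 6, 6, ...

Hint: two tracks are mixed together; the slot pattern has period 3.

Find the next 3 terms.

Positions follow the repeating pattern ABB; grouping by letter gives 2 tracks.
Stream A: 1, 5, 25 (successive powers of 5).
Stream B: 6, 6, 6, 6, 6, 6 (the constant sequence 6).
Term 10 comes from stream A (its 4th entry): 125.
Term 11 comes from stream B (its 7th entry): 6.
Term 12 comes from stream B (its 8th entry): 6.

125, 6, 6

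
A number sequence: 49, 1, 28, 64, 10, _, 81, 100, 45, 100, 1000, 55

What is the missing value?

36

Split by position mod 3 into 3 tracks.
Subsequence A: 49, 64, 81, 100 — consecutive squares n² from n = 7.
Subsequence B: 1, 10, 100, 1000 — geometric, ×10 each step.
Subsequence C: 28, ?, 45, 55 — triangular numbers starting at T_7.
Filling subsequence C at index 2 by its rule yields 36.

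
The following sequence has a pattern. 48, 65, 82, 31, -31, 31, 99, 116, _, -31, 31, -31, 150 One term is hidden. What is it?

Positions follow the repeating pattern AAABBB; grouping by letter gives 2 tracks.
Track A: 48, 65, 82, 99, 116, ?, 150. Arithmetic, step +17.
Track B: 31, -31, 31, -31, 31, -31. The oscillation 31·(−1)^(n+1).
Filling track A at index 6 by its rule yields 133.

133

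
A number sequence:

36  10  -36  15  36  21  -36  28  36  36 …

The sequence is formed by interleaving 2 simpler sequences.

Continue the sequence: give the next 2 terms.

-36, 45

Odd-indexed and even-indexed terms follow separate rules.
Track A: 36, -36, 36, -36, 36. Oscillating between 36 and -36.
Track B: 10, 15, 21, 28, 36. Triangular numbers starting at T_4.
Position 11 falls in track A as its term 6, giving -36.
Term 12 comes from track B (its 6th entry): 45.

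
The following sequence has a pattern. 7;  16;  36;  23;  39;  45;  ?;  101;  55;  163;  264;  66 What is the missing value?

Positions follow the repeating pattern AAB; grouping by letter gives 2 tracks.
Stream A = 7, 16, 23, 39, ?, 101, 163, 264: a Fibonacci-like recurrence a_n = a_{n-1} + a_{n-2}.
Stream B = 36, 45, 55, 66: triangular numbers starting at T_8.
So the missing entry in stream A is 62.

62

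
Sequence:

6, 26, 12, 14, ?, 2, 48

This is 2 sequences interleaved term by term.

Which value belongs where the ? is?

Taking every 2nd term gives 2 separate tracks.
Subsequence A = 6, 12, ?, 48: multiplying by 2 each time.
Subsequence B = 26, 14, 2: arithmetic with common difference −12.
Filling subsequence A at index 3 by its rule yields 24.

24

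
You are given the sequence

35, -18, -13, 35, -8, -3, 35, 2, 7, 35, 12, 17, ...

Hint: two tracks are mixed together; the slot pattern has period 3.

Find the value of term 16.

Reading positions in blocks of 3 reveals the pattern ABB — 2 tracks woven together.
Track A = 35, 35, 35, 35: constant 35.
Track B = -18, -13, -8, -3, 2, 7, 12, 17: arithmetic, step +5.
Term 16 comes from track A (its 6th entry): 35.

35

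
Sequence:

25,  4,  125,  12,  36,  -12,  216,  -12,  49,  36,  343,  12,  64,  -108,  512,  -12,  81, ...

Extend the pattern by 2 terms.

Read the sequence 4 terms at a time; column i is its own pattern.
Stream A: 25, 36, 49, 64, 81. Consecutive squares n² from n = 5.
Stream B: 4, -12, 36, -108. A geometric progression (common ratio -3).
Stream C: 125, 216, 343, 512. Perfect cubes starting at 5³.
Stream D: 12, -12, 12, -12. Alternating ±12.
The 18th slot belongs to stream B; its 5th term is 324.
Position 19 falls in stream C as its term 5, giving 729.

324, 729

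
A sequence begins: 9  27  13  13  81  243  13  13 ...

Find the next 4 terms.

729, 2187, 13, 13

Positions follow the repeating pattern AABB; grouping by letter gives 2 tracks.
Track A: 9, 27, 81, 243 — multiplying by 3 each time.
Track B: 13, 13, 13, 13 — always 13.
Position 9 falls in track A as its term 5, giving 729.
Position 10 falls in track A as its term 6, giving 2187.
The 11th slot belongs to track B; its 5th term is 13.
Position 12 falls in track B as its term 6, giving 13.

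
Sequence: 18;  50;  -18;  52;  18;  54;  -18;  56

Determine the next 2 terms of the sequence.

18, 58

Taking every 2nd term gives 2 separate tracks.
Track A: 18, -18, 18, -18. Alternating ±18.
Track B: 50, 52, 54, 56. Adding 2 each time.
Term 9 comes from track A (its 5th entry): 18.
Position 10 falls in track B as its term 5, giving 58.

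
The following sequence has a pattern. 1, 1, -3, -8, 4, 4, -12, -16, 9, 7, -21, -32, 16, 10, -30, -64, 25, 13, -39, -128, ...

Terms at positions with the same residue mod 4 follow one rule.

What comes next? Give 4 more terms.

Taking every 4th term gives 4 separate tracks.
Track A: 1, 4, 9, 16, 25 (perfect squares starting at 1²).
Track B: 1, 4, 7, 10, 13 (adding 3 each time).
Track C: -3, -12, -21, -30, -39 (arithmetic with common difference −9).
Track D: -8, -16, -32, -64, -128 (a geometric progression (common ratio 2)).
Term 21 comes from track A (its 6th entry): 36.
Position 22 falls in track B as its term 6, giving 16.
The 23rd slot belongs to track C; its 6th term is -48.
Position 24 falls in track D as its term 6, giving -256.

36, 16, -48, -256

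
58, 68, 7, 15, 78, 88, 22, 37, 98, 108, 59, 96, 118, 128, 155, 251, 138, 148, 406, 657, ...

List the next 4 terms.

158, 168, 1063, 1720

Positions follow the repeating pattern AABB; grouping by letter gives 2 tracks.
Track A: 58, 68, 78, 88, 98, 108, 118, 128, 138, 148 — arithmetic, step +10.
Track B: 7, 15, 22, 37, 59, 96, 155, 251, 406, 657 — a Fibonacci-like recurrence a_n = a_{n-1} + a_{n-2}.
The 21st slot belongs to track A; its 11th term is 158.
Term 22 comes from track A (its 12th entry): 168.
The 23rd slot belongs to track B; its 11th term is 1063.
Position 24 → track B, term 12 = 1720.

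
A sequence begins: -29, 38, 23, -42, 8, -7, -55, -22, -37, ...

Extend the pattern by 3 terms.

The slot pattern repeats as ABB (period 3), so there are 2 interleaved tracks.
Track A: -29, -42, -55 (arithmetic with common difference −13).
Track B: 38, 23, 8, -7, -22, -37 (linear: a_n = 53 − 15·n).
Position 10 falls in track A as its term 4, giving -68.
Position 11 falls in track B as its term 7, giving -52.
The 12th slot belongs to track B; its 8th term is -67.

-68, -52, -67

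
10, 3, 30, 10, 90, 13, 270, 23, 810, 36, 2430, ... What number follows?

Split by position mod 2 into 2 tracks.
Track A: 10, 30, 90, 270, 810, 2430 (a geometric progression (common ratio 3)).
Track B: 3, 10, 13, 23, 36 (Fibonacci-style (each term is the sum of the two before it)).
Term 12 comes from track B (its 6th entry): 59.

59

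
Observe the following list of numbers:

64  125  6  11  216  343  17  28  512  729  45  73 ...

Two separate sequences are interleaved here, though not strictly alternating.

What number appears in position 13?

1000

The slot pattern repeats as AABB (period 4), so there are 2 interleaved tracks.
Stream A: 64, 125, 216, 343, 512, 729 — the cubes 4³, 5³, 6³, ….
Stream B: 6, 11, 17, 28, 45, 73 — a Fibonacci-like recurrence a_n = a_{n-1} + a_{n-2}.
Position 13 → stream A, term 7 = 1000.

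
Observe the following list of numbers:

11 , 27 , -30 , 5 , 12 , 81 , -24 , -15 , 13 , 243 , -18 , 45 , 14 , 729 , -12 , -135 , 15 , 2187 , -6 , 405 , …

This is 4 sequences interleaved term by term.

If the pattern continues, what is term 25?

The terms cycle through 4 interleaved subsequences.
Stream A: 11, 12, 13, 14, 15 (adding 1 each time).
Stream B: 27, 81, 243, 729, 2187 (powers 3^3, 3^4, 3^5, …).
Stream C: -30, -24, -18, -12, -6 (adding 6 each time).
Stream D: 5, -15, 45, -135, 405 (a geometric progression (common ratio -3)).
Position 25 → stream A, term 7 = 17.

17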